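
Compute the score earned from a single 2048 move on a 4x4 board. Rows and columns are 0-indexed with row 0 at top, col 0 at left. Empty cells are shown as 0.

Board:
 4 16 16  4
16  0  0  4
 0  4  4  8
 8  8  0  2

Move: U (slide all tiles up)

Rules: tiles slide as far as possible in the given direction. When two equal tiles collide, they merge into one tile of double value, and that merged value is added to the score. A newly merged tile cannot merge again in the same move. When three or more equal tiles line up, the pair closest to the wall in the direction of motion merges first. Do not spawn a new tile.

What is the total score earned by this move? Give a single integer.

Slide up:
col 0: [4, 16, 0, 8] -> [4, 16, 8, 0]  score +0 (running 0)
col 1: [16, 0, 4, 8] -> [16, 4, 8, 0]  score +0 (running 0)
col 2: [16, 0, 4, 0] -> [16, 4, 0, 0]  score +0 (running 0)
col 3: [4, 4, 8, 2] -> [8, 8, 2, 0]  score +8 (running 8)
Board after move:
 4 16 16  8
16  4  4  8
 8  8  0  2
 0  0  0  0

Answer: 8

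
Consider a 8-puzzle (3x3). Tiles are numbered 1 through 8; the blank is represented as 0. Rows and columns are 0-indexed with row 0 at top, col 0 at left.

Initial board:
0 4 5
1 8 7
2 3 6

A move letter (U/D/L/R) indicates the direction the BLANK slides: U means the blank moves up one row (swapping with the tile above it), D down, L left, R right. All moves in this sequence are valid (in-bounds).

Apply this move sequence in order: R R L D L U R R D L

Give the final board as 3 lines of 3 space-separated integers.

After move 1 (R):
4 0 5
1 8 7
2 3 6

After move 2 (R):
4 5 0
1 8 7
2 3 6

After move 3 (L):
4 0 5
1 8 7
2 3 6

After move 4 (D):
4 8 5
1 0 7
2 3 6

After move 5 (L):
4 8 5
0 1 7
2 3 6

After move 6 (U):
0 8 5
4 1 7
2 3 6

After move 7 (R):
8 0 5
4 1 7
2 3 6

After move 8 (R):
8 5 0
4 1 7
2 3 6

After move 9 (D):
8 5 7
4 1 0
2 3 6

After move 10 (L):
8 5 7
4 0 1
2 3 6

Answer: 8 5 7
4 0 1
2 3 6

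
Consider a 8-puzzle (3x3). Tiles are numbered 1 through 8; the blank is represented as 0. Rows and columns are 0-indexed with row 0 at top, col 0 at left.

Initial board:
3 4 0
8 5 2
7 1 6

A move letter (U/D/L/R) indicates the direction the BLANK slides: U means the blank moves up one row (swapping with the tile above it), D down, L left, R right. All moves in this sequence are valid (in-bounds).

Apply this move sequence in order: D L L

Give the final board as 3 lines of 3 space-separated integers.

Answer: 3 4 2
0 8 5
7 1 6

Derivation:
After move 1 (D):
3 4 2
8 5 0
7 1 6

After move 2 (L):
3 4 2
8 0 5
7 1 6

After move 3 (L):
3 4 2
0 8 5
7 1 6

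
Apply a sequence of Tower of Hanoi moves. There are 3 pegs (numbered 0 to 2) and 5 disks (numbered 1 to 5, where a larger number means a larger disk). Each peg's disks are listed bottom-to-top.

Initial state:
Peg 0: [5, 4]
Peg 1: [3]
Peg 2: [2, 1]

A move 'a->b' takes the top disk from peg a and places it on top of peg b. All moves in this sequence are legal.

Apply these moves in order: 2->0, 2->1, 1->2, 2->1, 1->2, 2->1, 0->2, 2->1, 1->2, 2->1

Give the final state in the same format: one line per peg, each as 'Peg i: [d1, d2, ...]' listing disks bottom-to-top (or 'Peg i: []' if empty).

Answer: Peg 0: [5, 4]
Peg 1: [3, 2, 1]
Peg 2: []

Derivation:
After move 1 (2->0):
Peg 0: [5, 4, 1]
Peg 1: [3]
Peg 2: [2]

After move 2 (2->1):
Peg 0: [5, 4, 1]
Peg 1: [3, 2]
Peg 2: []

After move 3 (1->2):
Peg 0: [5, 4, 1]
Peg 1: [3]
Peg 2: [2]

After move 4 (2->1):
Peg 0: [5, 4, 1]
Peg 1: [3, 2]
Peg 2: []

After move 5 (1->2):
Peg 0: [5, 4, 1]
Peg 1: [3]
Peg 2: [2]

After move 6 (2->1):
Peg 0: [5, 4, 1]
Peg 1: [3, 2]
Peg 2: []

After move 7 (0->2):
Peg 0: [5, 4]
Peg 1: [3, 2]
Peg 2: [1]

After move 8 (2->1):
Peg 0: [5, 4]
Peg 1: [3, 2, 1]
Peg 2: []

After move 9 (1->2):
Peg 0: [5, 4]
Peg 1: [3, 2]
Peg 2: [1]

After move 10 (2->1):
Peg 0: [5, 4]
Peg 1: [3, 2, 1]
Peg 2: []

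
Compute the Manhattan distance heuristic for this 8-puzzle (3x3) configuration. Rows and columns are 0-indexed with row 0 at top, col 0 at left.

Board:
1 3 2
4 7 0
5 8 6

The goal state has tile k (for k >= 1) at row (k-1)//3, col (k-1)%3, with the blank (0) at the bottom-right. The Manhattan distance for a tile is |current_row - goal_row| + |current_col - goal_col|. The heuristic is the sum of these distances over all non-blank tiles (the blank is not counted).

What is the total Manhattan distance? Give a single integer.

Tile 1: (0,0)->(0,0) = 0
Tile 3: (0,1)->(0,2) = 1
Tile 2: (0,2)->(0,1) = 1
Tile 4: (1,0)->(1,0) = 0
Tile 7: (1,1)->(2,0) = 2
Tile 5: (2,0)->(1,1) = 2
Tile 8: (2,1)->(2,1) = 0
Tile 6: (2,2)->(1,2) = 1
Sum: 0 + 1 + 1 + 0 + 2 + 2 + 0 + 1 = 7

Answer: 7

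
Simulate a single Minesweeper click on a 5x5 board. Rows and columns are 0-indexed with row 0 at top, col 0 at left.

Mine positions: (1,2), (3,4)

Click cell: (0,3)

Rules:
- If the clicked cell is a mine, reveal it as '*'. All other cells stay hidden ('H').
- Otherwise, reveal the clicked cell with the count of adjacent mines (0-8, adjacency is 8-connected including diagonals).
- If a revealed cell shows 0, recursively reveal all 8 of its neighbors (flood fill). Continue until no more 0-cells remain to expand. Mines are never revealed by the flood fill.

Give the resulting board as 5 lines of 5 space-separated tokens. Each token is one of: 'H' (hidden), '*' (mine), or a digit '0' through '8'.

H H H 1 H
H H H H H
H H H H H
H H H H H
H H H H H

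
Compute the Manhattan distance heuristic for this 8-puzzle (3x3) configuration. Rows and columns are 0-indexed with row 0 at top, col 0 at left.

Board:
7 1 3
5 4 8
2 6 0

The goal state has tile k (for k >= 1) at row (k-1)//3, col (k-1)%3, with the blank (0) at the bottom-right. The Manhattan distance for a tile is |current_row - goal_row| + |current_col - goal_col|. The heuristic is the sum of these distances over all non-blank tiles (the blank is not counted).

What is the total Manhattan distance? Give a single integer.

Tile 7: (0,0)->(2,0) = 2
Tile 1: (0,1)->(0,0) = 1
Tile 3: (0,2)->(0,2) = 0
Tile 5: (1,0)->(1,1) = 1
Tile 4: (1,1)->(1,0) = 1
Tile 8: (1,2)->(2,1) = 2
Tile 2: (2,0)->(0,1) = 3
Tile 6: (2,1)->(1,2) = 2
Sum: 2 + 1 + 0 + 1 + 1 + 2 + 3 + 2 = 12

Answer: 12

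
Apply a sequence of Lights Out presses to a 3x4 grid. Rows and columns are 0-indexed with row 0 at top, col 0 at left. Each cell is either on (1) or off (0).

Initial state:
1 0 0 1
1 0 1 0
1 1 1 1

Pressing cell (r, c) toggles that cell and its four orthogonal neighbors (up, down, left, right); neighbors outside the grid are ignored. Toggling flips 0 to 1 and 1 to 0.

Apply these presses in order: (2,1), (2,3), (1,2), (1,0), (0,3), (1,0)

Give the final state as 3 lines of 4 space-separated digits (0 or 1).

After press 1 at (2,1):
1 0 0 1
1 1 1 0
0 0 0 1

After press 2 at (2,3):
1 0 0 1
1 1 1 1
0 0 1 0

After press 3 at (1,2):
1 0 1 1
1 0 0 0
0 0 0 0

After press 4 at (1,0):
0 0 1 1
0 1 0 0
1 0 0 0

After press 5 at (0,3):
0 0 0 0
0 1 0 1
1 0 0 0

After press 6 at (1,0):
1 0 0 0
1 0 0 1
0 0 0 0

Answer: 1 0 0 0
1 0 0 1
0 0 0 0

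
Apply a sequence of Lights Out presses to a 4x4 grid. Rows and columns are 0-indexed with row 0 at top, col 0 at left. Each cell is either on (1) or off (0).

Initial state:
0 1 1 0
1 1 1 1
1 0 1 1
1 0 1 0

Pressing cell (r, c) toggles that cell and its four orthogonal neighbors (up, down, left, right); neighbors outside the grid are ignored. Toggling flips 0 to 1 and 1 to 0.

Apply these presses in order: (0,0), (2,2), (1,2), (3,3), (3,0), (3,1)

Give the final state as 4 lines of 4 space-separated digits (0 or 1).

Answer: 1 0 0 0
0 0 1 0
0 0 1 1
1 0 0 1

Derivation:
After press 1 at (0,0):
1 0 1 0
0 1 1 1
1 0 1 1
1 0 1 0

After press 2 at (2,2):
1 0 1 0
0 1 0 1
1 1 0 0
1 0 0 0

After press 3 at (1,2):
1 0 0 0
0 0 1 0
1 1 1 0
1 0 0 0

After press 4 at (3,3):
1 0 0 0
0 0 1 0
1 1 1 1
1 0 1 1

After press 5 at (3,0):
1 0 0 0
0 0 1 0
0 1 1 1
0 1 1 1

After press 6 at (3,1):
1 0 0 0
0 0 1 0
0 0 1 1
1 0 0 1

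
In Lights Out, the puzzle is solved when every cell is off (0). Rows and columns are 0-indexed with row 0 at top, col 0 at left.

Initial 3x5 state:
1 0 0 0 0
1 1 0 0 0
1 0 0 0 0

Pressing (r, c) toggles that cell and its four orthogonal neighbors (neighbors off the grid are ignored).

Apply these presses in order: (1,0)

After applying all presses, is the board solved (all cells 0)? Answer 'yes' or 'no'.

Answer: yes

Derivation:
After press 1 at (1,0):
0 0 0 0 0
0 0 0 0 0
0 0 0 0 0

Lights still on: 0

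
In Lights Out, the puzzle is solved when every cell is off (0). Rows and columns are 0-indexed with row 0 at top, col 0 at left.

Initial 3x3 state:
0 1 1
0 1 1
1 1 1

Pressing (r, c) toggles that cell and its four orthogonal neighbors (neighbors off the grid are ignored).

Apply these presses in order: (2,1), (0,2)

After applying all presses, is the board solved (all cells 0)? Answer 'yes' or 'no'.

Answer: yes

Derivation:
After press 1 at (2,1):
0 1 1
0 0 1
0 0 0

After press 2 at (0,2):
0 0 0
0 0 0
0 0 0

Lights still on: 0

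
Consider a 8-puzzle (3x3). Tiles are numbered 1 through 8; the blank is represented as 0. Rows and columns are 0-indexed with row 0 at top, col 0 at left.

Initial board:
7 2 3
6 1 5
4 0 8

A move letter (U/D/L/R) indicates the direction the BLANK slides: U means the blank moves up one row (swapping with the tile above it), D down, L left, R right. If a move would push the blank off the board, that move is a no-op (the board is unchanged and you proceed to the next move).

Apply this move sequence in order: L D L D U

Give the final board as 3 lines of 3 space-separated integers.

Answer: 7 2 3
0 1 5
6 4 8

Derivation:
After move 1 (L):
7 2 3
6 1 5
0 4 8

After move 2 (D):
7 2 3
6 1 5
0 4 8

After move 3 (L):
7 2 3
6 1 5
0 4 8

After move 4 (D):
7 2 3
6 1 5
0 4 8

After move 5 (U):
7 2 3
0 1 5
6 4 8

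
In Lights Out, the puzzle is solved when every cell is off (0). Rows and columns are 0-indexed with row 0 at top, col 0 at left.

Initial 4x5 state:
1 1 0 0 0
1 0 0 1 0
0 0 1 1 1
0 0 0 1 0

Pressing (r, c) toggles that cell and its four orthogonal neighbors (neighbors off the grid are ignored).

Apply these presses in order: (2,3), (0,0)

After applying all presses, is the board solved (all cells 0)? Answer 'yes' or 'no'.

Answer: yes

Derivation:
After press 1 at (2,3):
1 1 0 0 0
1 0 0 0 0
0 0 0 0 0
0 0 0 0 0

After press 2 at (0,0):
0 0 0 0 0
0 0 0 0 0
0 0 0 0 0
0 0 0 0 0

Lights still on: 0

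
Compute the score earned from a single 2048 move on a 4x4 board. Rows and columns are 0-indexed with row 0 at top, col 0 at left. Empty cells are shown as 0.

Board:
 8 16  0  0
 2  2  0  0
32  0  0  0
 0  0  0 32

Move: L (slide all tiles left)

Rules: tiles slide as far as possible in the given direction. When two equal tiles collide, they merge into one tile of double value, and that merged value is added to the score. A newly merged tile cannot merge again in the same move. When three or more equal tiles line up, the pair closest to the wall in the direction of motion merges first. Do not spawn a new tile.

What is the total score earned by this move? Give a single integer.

Answer: 4

Derivation:
Slide left:
row 0: [8, 16, 0, 0] -> [8, 16, 0, 0]  score +0 (running 0)
row 1: [2, 2, 0, 0] -> [4, 0, 0, 0]  score +4 (running 4)
row 2: [32, 0, 0, 0] -> [32, 0, 0, 0]  score +0 (running 4)
row 3: [0, 0, 0, 32] -> [32, 0, 0, 0]  score +0 (running 4)
Board after move:
 8 16  0  0
 4  0  0  0
32  0  0  0
32  0  0  0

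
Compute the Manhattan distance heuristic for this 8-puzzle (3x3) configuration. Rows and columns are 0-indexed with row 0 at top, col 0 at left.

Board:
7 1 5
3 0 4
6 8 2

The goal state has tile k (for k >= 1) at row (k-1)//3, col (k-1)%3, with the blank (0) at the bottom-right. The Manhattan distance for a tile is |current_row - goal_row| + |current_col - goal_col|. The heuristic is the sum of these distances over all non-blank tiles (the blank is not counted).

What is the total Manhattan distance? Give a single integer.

Tile 7: (0,0)->(2,0) = 2
Tile 1: (0,1)->(0,0) = 1
Tile 5: (0,2)->(1,1) = 2
Tile 3: (1,0)->(0,2) = 3
Tile 4: (1,2)->(1,0) = 2
Tile 6: (2,0)->(1,2) = 3
Tile 8: (2,1)->(2,1) = 0
Tile 2: (2,2)->(0,1) = 3
Sum: 2 + 1 + 2 + 3 + 2 + 3 + 0 + 3 = 16

Answer: 16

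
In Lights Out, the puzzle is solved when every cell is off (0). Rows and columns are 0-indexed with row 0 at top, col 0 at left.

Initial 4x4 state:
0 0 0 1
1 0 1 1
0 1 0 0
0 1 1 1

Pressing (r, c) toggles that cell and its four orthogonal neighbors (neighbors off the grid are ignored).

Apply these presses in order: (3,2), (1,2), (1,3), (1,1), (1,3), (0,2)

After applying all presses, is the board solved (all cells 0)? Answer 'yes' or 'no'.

Answer: yes

Derivation:
After press 1 at (3,2):
0 0 0 1
1 0 1 1
0 1 1 0
0 0 0 0

After press 2 at (1,2):
0 0 1 1
1 1 0 0
0 1 0 0
0 0 0 0

After press 3 at (1,3):
0 0 1 0
1 1 1 1
0 1 0 1
0 0 0 0

After press 4 at (1,1):
0 1 1 0
0 0 0 1
0 0 0 1
0 0 0 0

After press 5 at (1,3):
0 1 1 1
0 0 1 0
0 0 0 0
0 0 0 0

After press 6 at (0,2):
0 0 0 0
0 0 0 0
0 0 0 0
0 0 0 0

Lights still on: 0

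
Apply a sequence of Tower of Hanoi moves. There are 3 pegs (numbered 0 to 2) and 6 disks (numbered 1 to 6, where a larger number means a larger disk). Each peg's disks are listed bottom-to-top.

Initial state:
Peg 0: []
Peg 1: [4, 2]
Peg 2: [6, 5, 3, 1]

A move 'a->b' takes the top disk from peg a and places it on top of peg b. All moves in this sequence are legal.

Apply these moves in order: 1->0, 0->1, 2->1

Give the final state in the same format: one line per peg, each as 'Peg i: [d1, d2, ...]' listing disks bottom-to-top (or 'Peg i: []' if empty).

After move 1 (1->0):
Peg 0: [2]
Peg 1: [4]
Peg 2: [6, 5, 3, 1]

After move 2 (0->1):
Peg 0: []
Peg 1: [4, 2]
Peg 2: [6, 5, 3, 1]

After move 3 (2->1):
Peg 0: []
Peg 1: [4, 2, 1]
Peg 2: [6, 5, 3]

Answer: Peg 0: []
Peg 1: [4, 2, 1]
Peg 2: [6, 5, 3]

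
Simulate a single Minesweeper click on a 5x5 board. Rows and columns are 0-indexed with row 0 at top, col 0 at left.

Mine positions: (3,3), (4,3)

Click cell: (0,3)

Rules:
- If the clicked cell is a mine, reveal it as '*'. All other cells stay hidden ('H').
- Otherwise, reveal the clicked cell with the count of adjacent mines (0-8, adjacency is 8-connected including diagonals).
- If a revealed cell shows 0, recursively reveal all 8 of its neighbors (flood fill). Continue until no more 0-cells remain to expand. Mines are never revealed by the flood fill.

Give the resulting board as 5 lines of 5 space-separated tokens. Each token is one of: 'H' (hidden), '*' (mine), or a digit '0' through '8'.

0 0 0 0 0
0 0 0 0 0
0 0 1 1 1
0 0 2 H H
0 0 2 H H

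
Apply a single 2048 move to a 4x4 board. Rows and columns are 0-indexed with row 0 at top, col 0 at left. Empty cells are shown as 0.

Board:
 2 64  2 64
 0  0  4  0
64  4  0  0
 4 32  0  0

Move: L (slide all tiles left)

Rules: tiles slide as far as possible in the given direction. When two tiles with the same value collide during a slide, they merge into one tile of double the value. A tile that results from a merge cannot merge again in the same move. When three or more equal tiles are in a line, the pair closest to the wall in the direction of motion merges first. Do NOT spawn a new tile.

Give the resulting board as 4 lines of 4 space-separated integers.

Slide left:
row 0: [2, 64, 2, 64] -> [2, 64, 2, 64]
row 1: [0, 0, 4, 0] -> [4, 0, 0, 0]
row 2: [64, 4, 0, 0] -> [64, 4, 0, 0]
row 3: [4, 32, 0, 0] -> [4, 32, 0, 0]

Answer:  2 64  2 64
 4  0  0  0
64  4  0  0
 4 32  0  0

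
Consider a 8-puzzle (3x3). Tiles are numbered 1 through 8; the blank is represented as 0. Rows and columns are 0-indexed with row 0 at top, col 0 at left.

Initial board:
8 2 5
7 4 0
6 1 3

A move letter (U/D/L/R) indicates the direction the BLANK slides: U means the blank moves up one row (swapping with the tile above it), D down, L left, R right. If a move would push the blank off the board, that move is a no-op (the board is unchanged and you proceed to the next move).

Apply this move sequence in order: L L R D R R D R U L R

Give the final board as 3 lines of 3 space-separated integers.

After move 1 (L):
8 2 5
7 0 4
6 1 3

After move 2 (L):
8 2 5
0 7 4
6 1 3

After move 3 (R):
8 2 5
7 0 4
6 1 3

After move 4 (D):
8 2 5
7 1 4
6 0 3

After move 5 (R):
8 2 5
7 1 4
6 3 0

After move 6 (R):
8 2 5
7 1 4
6 3 0

After move 7 (D):
8 2 5
7 1 4
6 3 0

After move 8 (R):
8 2 5
7 1 4
6 3 0

After move 9 (U):
8 2 5
7 1 0
6 3 4

After move 10 (L):
8 2 5
7 0 1
6 3 4

After move 11 (R):
8 2 5
7 1 0
6 3 4

Answer: 8 2 5
7 1 0
6 3 4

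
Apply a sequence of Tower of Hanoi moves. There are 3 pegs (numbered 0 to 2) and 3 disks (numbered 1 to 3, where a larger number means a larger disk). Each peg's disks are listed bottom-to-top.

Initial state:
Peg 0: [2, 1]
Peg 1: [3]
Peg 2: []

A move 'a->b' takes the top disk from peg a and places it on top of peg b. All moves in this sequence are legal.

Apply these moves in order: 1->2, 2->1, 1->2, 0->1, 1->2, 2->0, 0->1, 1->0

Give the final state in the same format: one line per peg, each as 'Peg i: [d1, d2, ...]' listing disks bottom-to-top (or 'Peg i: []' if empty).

Answer: Peg 0: [2, 1]
Peg 1: []
Peg 2: [3]

Derivation:
After move 1 (1->2):
Peg 0: [2, 1]
Peg 1: []
Peg 2: [3]

After move 2 (2->1):
Peg 0: [2, 1]
Peg 1: [3]
Peg 2: []

After move 3 (1->2):
Peg 0: [2, 1]
Peg 1: []
Peg 2: [3]

After move 4 (0->1):
Peg 0: [2]
Peg 1: [1]
Peg 2: [3]

After move 5 (1->2):
Peg 0: [2]
Peg 1: []
Peg 2: [3, 1]

After move 6 (2->0):
Peg 0: [2, 1]
Peg 1: []
Peg 2: [3]

After move 7 (0->1):
Peg 0: [2]
Peg 1: [1]
Peg 2: [3]

After move 8 (1->0):
Peg 0: [2, 1]
Peg 1: []
Peg 2: [3]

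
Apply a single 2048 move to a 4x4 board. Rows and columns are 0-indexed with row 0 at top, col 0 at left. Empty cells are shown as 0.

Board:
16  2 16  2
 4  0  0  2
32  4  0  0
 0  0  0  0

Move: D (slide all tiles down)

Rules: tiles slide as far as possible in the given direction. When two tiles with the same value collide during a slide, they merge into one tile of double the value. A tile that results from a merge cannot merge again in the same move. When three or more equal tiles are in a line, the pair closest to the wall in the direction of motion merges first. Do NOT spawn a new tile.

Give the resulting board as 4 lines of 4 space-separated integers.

Slide down:
col 0: [16, 4, 32, 0] -> [0, 16, 4, 32]
col 1: [2, 0, 4, 0] -> [0, 0, 2, 4]
col 2: [16, 0, 0, 0] -> [0, 0, 0, 16]
col 3: [2, 2, 0, 0] -> [0, 0, 0, 4]

Answer:  0  0  0  0
16  0  0  0
 4  2  0  0
32  4 16  4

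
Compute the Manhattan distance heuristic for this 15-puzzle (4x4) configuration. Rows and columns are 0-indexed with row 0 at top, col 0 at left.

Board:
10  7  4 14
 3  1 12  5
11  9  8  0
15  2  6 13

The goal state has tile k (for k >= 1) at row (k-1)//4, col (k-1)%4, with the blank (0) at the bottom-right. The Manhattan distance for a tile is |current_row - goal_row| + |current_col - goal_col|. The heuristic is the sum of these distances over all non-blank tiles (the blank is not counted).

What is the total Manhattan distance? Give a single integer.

Tile 10: (0,0)->(2,1) = 3
Tile 7: (0,1)->(1,2) = 2
Tile 4: (0,2)->(0,3) = 1
Tile 14: (0,3)->(3,1) = 5
Tile 3: (1,0)->(0,2) = 3
Tile 1: (1,1)->(0,0) = 2
Tile 12: (1,2)->(2,3) = 2
Tile 5: (1,3)->(1,0) = 3
Tile 11: (2,0)->(2,2) = 2
Tile 9: (2,1)->(2,0) = 1
Tile 8: (2,2)->(1,3) = 2
Tile 15: (3,0)->(3,2) = 2
Tile 2: (3,1)->(0,1) = 3
Tile 6: (3,2)->(1,1) = 3
Tile 13: (3,3)->(3,0) = 3
Sum: 3 + 2 + 1 + 5 + 3 + 2 + 2 + 3 + 2 + 1 + 2 + 2 + 3 + 3 + 3 = 37

Answer: 37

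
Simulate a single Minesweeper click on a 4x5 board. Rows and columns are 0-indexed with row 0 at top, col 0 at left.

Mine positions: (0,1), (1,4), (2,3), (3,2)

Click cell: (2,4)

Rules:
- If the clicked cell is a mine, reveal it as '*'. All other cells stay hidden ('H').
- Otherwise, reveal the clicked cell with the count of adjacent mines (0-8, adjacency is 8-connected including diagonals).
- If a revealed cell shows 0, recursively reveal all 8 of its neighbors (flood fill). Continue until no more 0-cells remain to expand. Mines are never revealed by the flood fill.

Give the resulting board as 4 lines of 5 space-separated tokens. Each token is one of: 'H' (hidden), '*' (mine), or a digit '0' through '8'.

H H H H H
H H H H H
H H H H 2
H H H H H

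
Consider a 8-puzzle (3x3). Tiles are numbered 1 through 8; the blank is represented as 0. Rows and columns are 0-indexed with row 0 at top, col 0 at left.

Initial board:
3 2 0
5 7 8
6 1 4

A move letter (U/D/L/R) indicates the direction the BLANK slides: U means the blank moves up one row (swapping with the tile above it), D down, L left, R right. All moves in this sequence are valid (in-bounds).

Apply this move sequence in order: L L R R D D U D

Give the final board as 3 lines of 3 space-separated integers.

After move 1 (L):
3 0 2
5 7 8
6 1 4

After move 2 (L):
0 3 2
5 7 8
6 1 4

After move 3 (R):
3 0 2
5 7 8
6 1 4

After move 4 (R):
3 2 0
5 7 8
6 1 4

After move 5 (D):
3 2 8
5 7 0
6 1 4

After move 6 (D):
3 2 8
5 7 4
6 1 0

After move 7 (U):
3 2 8
5 7 0
6 1 4

After move 8 (D):
3 2 8
5 7 4
6 1 0

Answer: 3 2 8
5 7 4
6 1 0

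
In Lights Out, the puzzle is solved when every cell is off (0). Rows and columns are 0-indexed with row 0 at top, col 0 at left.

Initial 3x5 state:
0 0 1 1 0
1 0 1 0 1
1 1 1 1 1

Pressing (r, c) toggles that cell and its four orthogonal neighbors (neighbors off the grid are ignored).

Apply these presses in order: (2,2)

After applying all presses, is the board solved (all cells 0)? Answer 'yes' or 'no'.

After press 1 at (2,2):
0 0 1 1 0
1 0 0 0 1
1 0 0 0 1

Lights still on: 6

Answer: no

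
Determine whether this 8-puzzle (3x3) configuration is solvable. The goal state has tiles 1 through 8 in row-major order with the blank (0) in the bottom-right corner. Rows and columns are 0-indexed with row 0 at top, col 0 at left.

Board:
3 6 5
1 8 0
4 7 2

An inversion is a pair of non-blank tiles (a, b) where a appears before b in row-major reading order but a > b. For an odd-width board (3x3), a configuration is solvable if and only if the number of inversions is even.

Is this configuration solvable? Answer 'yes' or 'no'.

Inversions (pairs i<j in row-major order where tile[i] > tile[j] > 0): 14
14 is even, so the puzzle is solvable.

Answer: yes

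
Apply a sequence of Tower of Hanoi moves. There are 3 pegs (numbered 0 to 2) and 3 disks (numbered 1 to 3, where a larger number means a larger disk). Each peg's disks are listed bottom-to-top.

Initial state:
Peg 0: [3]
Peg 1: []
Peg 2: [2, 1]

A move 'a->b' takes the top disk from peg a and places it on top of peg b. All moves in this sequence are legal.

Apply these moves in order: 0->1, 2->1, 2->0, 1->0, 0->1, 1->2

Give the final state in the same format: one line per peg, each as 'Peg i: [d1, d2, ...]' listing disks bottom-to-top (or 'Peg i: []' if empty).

Answer: Peg 0: [2]
Peg 1: [3]
Peg 2: [1]

Derivation:
After move 1 (0->1):
Peg 0: []
Peg 1: [3]
Peg 2: [2, 1]

After move 2 (2->1):
Peg 0: []
Peg 1: [3, 1]
Peg 2: [2]

After move 3 (2->0):
Peg 0: [2]
Peg 1: [3, 1]
Peg 2: []

After move 4 (1->0):
Peg 0: [2, 1]
Peg 1: [3]
Peg 2: []

After move 5 (0->1):
Peg 0: [2]
Peg 1: [3, 1]
Peg 2: []

After move 6 (1->2):
Peg 0: [2]
Peg 1: [3]
Peg 2: [1]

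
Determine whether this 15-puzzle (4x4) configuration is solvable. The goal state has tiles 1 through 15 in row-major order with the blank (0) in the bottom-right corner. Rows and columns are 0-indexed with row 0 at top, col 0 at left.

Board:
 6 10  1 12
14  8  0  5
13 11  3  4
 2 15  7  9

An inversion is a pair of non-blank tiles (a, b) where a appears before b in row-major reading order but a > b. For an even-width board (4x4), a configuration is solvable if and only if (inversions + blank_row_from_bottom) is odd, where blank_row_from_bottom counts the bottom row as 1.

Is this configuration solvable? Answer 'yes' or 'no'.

Inversions: 53
Blank is in row 1 (0-indexed from top), which is row 3 counting from the bottom (bottom = 1).
53 + 3 = 56, which is even, so the puzzle is not solvable.

Answer: no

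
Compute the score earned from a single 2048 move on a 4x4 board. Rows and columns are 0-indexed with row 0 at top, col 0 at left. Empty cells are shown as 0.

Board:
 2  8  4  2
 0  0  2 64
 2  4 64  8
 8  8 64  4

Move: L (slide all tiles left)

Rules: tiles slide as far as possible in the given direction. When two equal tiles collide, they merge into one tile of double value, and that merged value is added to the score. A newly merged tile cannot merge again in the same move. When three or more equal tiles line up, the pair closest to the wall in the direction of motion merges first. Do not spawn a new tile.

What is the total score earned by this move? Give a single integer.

Slide left:
row 0: [2, 8, 4, 2] -> [2, 8, 4, 2]  score +0 (running 0)
row 1: [0, 0, 2, 64] -> [2, 64, 0, 0]  score +0 (running 0)
row 2: [2, 4, 64, 8] -> [2, 4, 64, 8]  score +0 (running 0)
row 3: [8, 8, 64, 4] -> [16, 64, 4, 0]  score +16 (running 16)
Board after move:
 2  8  4  2
 2 64  0  0
 2  4 64  8
16 64  4  0

Answer: 16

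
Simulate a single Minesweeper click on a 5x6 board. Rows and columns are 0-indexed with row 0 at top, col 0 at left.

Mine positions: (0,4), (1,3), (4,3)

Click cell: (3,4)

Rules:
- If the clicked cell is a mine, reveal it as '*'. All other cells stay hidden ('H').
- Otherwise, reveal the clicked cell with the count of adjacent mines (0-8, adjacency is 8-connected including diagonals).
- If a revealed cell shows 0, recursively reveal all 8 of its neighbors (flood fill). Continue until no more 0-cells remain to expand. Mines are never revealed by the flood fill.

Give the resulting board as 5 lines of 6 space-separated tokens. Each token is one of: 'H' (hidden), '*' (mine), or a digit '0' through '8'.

H H H H H H
H H H H H H
H H H H H H
H H H H 1 H
H H H H H H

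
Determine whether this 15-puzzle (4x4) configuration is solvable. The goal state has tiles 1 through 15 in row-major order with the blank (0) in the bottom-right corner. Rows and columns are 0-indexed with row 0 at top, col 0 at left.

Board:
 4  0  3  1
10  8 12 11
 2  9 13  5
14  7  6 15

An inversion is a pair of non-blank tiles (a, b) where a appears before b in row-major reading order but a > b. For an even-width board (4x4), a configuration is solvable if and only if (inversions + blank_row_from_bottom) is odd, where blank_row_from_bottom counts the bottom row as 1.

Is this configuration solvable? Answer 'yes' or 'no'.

Answer: yes

Derivation:
Inversions: 35
Blank is in row 0 (0-indexed from top), which is row 4 counting from the bottom (bottom = 1).
35 + 4 = 39, which is odd, so the puzzle is solvable.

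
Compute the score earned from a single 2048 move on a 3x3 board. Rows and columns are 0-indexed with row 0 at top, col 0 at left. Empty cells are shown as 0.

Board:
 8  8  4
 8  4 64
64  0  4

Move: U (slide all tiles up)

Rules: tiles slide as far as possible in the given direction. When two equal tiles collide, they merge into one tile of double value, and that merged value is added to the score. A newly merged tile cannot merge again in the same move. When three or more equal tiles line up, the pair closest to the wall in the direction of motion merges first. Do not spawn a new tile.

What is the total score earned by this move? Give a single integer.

Slide up:
col 0: [8, 8, 64] -> [16, 64, 0]  score +16 (running 16)
col 1: [8, 4, 0] -> [8, 4, 0]  score +0 (running 16)
col 2: [4, 64, 4] -> [4, 64, 4]  score +0 (running 16)
Board after move:
16  8  4
64  4 64
 0  0  4

Answer: 16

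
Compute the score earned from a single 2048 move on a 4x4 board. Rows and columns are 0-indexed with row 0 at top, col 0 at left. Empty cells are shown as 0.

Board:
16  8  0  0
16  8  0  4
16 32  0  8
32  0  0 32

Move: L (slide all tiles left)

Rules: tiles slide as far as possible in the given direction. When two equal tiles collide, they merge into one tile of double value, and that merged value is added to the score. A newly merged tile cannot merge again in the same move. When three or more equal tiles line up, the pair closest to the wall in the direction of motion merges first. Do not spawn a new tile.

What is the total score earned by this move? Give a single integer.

Answer: 64

Derivation:
Slide left:
row 0: [16, 8, 0, 0] -> [16, 8, 0, 0]  score +0 (running 0)
row 1: [16, 8, 0, 4] -> [16, 8, 4, 0]  score +0 (running 0)
row 2: [16, 32, 0, 8] -> [16, 32, 8, 0]  score +0 (running 0)
row 3: [32, 0, 0, 32] -> [64, 0, 0, 0]  score +64 (running 64)
Board after move:
16  8  0  0
16  8  4  0
16 32  8  0
64  0  0  0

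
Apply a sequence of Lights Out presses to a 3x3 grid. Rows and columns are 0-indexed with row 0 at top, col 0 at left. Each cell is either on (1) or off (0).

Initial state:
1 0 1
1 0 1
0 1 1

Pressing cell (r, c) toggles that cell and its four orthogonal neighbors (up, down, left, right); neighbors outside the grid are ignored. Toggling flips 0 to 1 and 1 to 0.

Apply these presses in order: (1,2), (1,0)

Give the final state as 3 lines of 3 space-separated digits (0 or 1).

After press 1 at (1,2):
1 0 0
1 1 0
0 1 0

After press 2 at (1,0):
0 0 0
0 0 0
1 1 0

Answer: 0 0 0
0 0 0
1 1 0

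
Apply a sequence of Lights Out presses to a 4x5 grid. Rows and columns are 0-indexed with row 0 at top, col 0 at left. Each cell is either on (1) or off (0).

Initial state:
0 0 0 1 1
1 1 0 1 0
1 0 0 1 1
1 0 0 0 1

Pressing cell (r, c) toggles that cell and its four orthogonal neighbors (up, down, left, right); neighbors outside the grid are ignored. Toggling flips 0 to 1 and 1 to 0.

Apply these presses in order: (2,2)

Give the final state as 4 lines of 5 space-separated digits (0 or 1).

After press 1 at (2,2):
0 0 0 1 1
1 1 1 1 0
1 1 1 0 1
1 0 1 0 1

Answer: 0 0 0 1 1
1 1 1 1 0
1 1 1 0 1
1 0 1 0 1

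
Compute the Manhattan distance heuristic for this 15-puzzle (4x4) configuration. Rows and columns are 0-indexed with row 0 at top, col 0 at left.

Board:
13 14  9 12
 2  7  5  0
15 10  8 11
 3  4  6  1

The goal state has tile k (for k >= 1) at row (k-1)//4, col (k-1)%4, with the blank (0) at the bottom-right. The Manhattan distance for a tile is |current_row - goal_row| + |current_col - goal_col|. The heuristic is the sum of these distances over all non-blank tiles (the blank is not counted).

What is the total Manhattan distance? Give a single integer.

Tile 13: at (0,0), goal (3,0), distance |0-3|+|0-0| = 3
Tile 14: at (0,1), goal (3,1), distance |0-3|+|1-1| = 3
Tile 9: at (0,2), goal (2,0), distance |0-2|+|2-0| = 4
Tile 12: at (0,3), goal (2,3), distance |0-2|+|3-3| = 2
Tile 2: at (1,0), goal (0,1), distance |1-0|+|0-1| = 2
Tile 7: at (1,1), goal (1,2), distance |1-1|+|1-2| = 1
Tile 5: at (1,2), goal (1,0), distance |1-1|+|2-0| = 2
Tile 15: at (2,0), goal (3,2), distance |2-3|+|0-2| = 3
Tile 10: at (2,1), goal (2,1), distance |2-2|+|1-1| = 0
Tile 8: at (2,2), goal (1,3), distance |2-1|+|2-3| = 2
Tile 11: at (2,3), goal (2,2), distance |2-2|+|3-2| = 1
Tile 3: at (3,0), goal (0,2), distance |3-0|+|0-2| = 5
Tile 4: at (3,1), goal (0,3), distance |3-0|+|1-3| = 5
Tile 6: at (3,2), goal (1,1), distance |3-1|+|2-1| = 3
Tile 1: at (3,3), goal (0,0), distance |3-0|+|3-0| = 6
Sum: 3 + 3 + 4 + 2 + 2 + 1 + 2 + 3 + 0 + 2 + 1 + 5 + 5 + 3 + 6 = 42

Answer: 42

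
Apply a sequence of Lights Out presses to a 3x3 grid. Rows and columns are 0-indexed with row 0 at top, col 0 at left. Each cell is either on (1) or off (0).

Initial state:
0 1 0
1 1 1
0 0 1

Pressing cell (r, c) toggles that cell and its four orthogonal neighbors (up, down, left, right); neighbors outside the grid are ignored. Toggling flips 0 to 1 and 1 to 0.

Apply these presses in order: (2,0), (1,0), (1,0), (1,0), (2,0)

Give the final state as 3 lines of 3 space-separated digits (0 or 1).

After press 1 at (2,0):
0 1 0
0 1 1
1 1 1

After press 2 at (1,0):
1 1 0
1 0 1
0 1 1

After press 3 at (1,0):
0 1 0
0 1 1
1 1 1

After press 4 at (1,0):
1 1 0
1 0 1
0 1 1

After press 5 at (2,0):
1 1 0
0 0 1
1 0 1

Answer: 1 1 0
0 0 1
1 0 1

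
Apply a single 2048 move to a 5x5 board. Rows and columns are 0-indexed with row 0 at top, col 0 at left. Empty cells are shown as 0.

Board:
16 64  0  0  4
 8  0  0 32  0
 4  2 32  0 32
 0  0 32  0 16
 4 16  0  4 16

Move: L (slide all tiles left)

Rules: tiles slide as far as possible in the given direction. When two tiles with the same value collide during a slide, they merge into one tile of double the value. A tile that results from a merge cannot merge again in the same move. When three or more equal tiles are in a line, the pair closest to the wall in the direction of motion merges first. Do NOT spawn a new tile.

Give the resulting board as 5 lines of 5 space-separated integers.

Answer: 16 64  4  0  0
 8 32  0  0  0
 4  2 64  0  0
32 16  0  0  0
 4 16  4 16  0

Derivation:
Slide left:
row 0: [16, 64, 0, 0, 4] -> [16, 64, 4, 0, 0]
row 1: [8, 0, 0, 32, 0] -> [8, 32, 0, 0, 0]
row 2: [4, 2, 32, 0, 32] -> [4, 2, 64, 0, 0]
row 3: [0, 0, 32, 0, 16] -> [32, 16, 0, 0, 0]
row 4: [4, 16, 0, 4, 16] -> [4, 16, 4, 16, 0]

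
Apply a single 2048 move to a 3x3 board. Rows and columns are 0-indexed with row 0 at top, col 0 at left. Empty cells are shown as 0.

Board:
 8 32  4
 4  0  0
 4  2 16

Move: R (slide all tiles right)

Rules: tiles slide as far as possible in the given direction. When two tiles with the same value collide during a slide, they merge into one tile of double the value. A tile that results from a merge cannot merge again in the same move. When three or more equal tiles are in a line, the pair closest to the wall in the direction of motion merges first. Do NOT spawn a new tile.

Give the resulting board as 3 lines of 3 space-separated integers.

Answer:  8 32  4
 0  0  4
 4  2 16

Derivation:
Slide right:
row 0: [8, 32, 4] -> [8, 32, 4]
row 1: [4, 0, 0] -> [0, 0, 4]
row 2: [4, 2, 16] -> [4, 2, 16]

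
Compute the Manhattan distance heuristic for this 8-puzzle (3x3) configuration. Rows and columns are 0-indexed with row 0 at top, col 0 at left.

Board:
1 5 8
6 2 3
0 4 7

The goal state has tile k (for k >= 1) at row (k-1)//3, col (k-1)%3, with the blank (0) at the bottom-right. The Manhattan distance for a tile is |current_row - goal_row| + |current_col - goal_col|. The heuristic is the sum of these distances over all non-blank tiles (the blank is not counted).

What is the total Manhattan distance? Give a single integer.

Tile 1: at (0,0), goal (0,0), distance |0-0|+|0-0| = 0
Tile 5: at (0,1), goal (1,1), distance |0-1|+|1-1| = 1
Tile 8: at (0,2), goal (2,1), distance |0-2|+|2-1| = 3
Tile 6: at (1,0), goal (1,2), distance |1-1|+|0-2| = 2
Tile 2: at (1,1), goal (0,1), distance |1-0|+|1-1| = 1
Tile 3: at (1,2), goal (0,2), distance |1-0|+|2-2| = 1
Tile 4: at (2,1), goal (1,0), distance |2-1|+|1-0| = 2
Tile 7: at (2,2), goal (2,0), distance |2-2|+|2-0| = 2
Sum: 0 + 1 + 3 + 2 + 1 + 1 + 2 + 2 = 12

Answer: 12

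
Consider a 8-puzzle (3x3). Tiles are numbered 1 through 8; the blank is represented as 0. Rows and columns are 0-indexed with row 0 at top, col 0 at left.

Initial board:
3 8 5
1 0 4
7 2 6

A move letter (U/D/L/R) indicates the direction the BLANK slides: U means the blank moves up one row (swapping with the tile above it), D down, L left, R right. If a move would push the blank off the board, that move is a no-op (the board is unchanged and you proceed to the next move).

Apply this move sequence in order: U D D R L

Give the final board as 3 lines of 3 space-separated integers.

Answer: 3 8 5
1 2 4
7 0 6

Derivation:
After move 1 (U):
3 0 5
1 8 4
7 2 6

After move 2 (D):
3 8 5
1 0 4
7 2 6

After move 3 (D):
3 8 5
1 2 4
7 0 6

After move 4 (R):
3 8 5
1 2 4
7 6 0

After move 5 (L):
3 8 5
1 2 4
7 0 6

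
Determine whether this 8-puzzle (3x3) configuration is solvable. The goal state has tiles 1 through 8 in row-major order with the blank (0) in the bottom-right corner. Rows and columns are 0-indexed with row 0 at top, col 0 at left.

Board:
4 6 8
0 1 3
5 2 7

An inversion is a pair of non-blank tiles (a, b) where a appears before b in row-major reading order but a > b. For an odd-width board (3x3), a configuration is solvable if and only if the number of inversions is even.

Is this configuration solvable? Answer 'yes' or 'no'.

Inversions (pairs i<j in row-major order where tile[i] > tile[j] > 0): 14
14 is even, so the puzzle is solvable.

Answer: yes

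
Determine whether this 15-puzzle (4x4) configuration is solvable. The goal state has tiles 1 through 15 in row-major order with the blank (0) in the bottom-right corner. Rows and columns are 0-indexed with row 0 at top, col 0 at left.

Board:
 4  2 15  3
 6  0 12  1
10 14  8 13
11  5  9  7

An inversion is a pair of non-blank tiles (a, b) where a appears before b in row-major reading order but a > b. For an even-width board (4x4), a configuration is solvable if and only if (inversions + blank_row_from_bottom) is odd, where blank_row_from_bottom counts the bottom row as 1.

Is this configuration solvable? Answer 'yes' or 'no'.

Inversions: 46
Blank is in row 1 (0-indexed from top), which is row 3 counting from the bottom (bottom = 1).
46 + 3 = 49, which is odd, so the puzzle is solvable.

Answer: yes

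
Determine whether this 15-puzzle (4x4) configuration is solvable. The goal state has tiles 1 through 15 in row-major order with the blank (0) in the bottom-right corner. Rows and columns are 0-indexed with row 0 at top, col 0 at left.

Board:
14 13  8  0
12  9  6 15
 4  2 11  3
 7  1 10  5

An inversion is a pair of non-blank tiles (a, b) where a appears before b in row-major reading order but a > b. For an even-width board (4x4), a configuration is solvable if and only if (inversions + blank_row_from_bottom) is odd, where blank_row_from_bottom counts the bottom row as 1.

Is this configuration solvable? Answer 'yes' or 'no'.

Inversions: 75
Blank is in row 0 (0-indexed from top), which is row 4 counting from the bottom (bottom = 1).
75 + 4 = 79, which is odd, so the puzzle is solvable.

Answer: yes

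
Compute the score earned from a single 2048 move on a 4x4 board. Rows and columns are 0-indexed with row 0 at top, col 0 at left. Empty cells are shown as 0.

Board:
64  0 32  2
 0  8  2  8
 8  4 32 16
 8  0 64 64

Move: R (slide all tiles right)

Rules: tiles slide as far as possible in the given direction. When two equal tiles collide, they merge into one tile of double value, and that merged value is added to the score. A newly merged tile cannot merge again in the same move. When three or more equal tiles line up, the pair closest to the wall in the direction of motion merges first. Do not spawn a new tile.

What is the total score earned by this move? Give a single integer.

Answer: 128

Derivation:
Slide right:
row 0: [64, 0, 32, 2] -> [0, 64, 32, 2]  score +0 (running 0)
row 1: [0, 8, 2, 8] -> [0, 8, 2, 8]  score +0 (running 0)
row 2: [8, 4, 32, 16] -> [8, 4, 32, 16]  score +0 (running 0)
row 3: [8, 0, 64, 64] -> [0, 0, 8, 128]  score +128 (running 128)
Board after move:
  0  64  32   2
  0   8   2   8
  8   4  32  16
  0   0   8 128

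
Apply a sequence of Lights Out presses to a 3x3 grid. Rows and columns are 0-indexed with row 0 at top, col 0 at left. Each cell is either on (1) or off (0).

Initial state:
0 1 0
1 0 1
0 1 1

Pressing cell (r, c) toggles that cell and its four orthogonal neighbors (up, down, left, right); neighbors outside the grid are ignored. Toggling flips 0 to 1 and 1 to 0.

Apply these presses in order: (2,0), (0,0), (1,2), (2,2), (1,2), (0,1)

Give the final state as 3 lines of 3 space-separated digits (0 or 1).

Answer: 0 1 1
1 1 0
1 1 0

Derivation:
After press 1 at (2,0):
0 1 0
0 0 1
1 0 1

After press 2 at (0,0):
1 0 0
1 0 1
1 0 1

After press 3 at (1,2):
1 0 1
1 1 0
1 0 0

After press 4 at (2,2):
1 0 1
1 1 1
1 1 1

After press 5 at (1,2):
1 0 0
1 0 0
1 1 0

After press 6 at (0,1):
0 1 1
1 1 0
1 1 0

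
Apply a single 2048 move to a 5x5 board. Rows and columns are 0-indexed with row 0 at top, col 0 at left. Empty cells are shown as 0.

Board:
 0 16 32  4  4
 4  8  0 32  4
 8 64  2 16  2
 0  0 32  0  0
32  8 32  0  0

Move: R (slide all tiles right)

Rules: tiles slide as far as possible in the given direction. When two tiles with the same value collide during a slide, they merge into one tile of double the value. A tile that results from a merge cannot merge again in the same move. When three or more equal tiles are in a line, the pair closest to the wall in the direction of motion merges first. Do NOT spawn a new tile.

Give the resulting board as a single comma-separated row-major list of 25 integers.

Answer: 0, 0, 16, 32, 8, 0, 4, 8, 32, 4, 8, 64, 2, 16, 2, 0, 0, 0, 0, 32, 0, 0, 32, 8, 32

Derivation:
Slide right:
row 0: [0, 16, 32, 4, 4] -> [0, 0, 16, 32, 8]
row 1: [4, 8, 0, 32, 4] -> [0, 4, 8, 32, 4]
row 2: [8, 64, 2, 16, 2] -> [8, 64, 2, 16, 2]
row 3: [0, 0, 32, 0, 0] -> [0, 0, 0, 0, 32]
row 4: [32, 8, 32, 0, 0] -> [0, 0, 32, 8, 32]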